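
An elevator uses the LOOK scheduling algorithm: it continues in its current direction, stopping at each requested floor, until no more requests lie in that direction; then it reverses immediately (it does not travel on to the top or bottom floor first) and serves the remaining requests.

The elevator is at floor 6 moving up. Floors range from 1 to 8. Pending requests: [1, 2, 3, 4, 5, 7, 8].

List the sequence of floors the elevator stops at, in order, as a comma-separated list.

Current: 6, moving UP
Serve above first (ascending): [7, 8]
Then reverse, serve below (descending): [5, 4, 3, 2, 1]

Answer: 7, 8, 5, 4, 3, 2, 1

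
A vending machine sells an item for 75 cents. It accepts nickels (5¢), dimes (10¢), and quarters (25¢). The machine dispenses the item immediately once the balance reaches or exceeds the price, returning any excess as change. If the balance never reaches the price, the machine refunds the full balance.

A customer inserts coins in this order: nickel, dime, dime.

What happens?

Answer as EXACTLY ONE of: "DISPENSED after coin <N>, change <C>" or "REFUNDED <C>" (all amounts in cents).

Price: 75¢
Coin 1 (nickel, 5¢): balance = 5¢
Coin 2 (dime, 10¢): balance = 15¢
Coin 3 (dime, 10¢): balance = 25¢
All coins inserted, balance 25¢ < price 75¢ → REFUND 25¢

Answer: REFUNDED 25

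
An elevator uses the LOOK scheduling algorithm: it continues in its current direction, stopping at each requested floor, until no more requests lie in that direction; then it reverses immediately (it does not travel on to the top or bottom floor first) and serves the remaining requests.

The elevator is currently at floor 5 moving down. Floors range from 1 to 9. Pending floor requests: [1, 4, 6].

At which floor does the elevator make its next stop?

Current floor: 5, direction: down
Requests above: [6]
Requests below: [1, 4]
Moving down and requests lie below → nearest below is max([1, 4]) = 4

Answer: 4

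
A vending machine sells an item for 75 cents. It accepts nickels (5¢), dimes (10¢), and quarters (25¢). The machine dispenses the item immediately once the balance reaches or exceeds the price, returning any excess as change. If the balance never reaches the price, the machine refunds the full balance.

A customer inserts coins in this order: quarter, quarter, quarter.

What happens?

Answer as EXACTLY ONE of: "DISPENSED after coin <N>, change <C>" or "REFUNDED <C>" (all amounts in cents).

Price: 75¢
Coin 1 (quarter, 25¢): balance = 25¢
Coin 2 (quarter, 25¢): balance = 50¢
Coin 3 (quarter, 25¢): balance = 75¢
  → balance >= price → DISPENSE, change = 75 - 75 = 0¢

Answer: DISPENSED after coin 3, change 0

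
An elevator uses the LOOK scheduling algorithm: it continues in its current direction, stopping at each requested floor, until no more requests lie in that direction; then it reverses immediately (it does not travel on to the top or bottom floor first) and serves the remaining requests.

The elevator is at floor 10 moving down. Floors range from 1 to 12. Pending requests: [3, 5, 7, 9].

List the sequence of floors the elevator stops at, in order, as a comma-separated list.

Answer: 9, 7, 5, 3

Derivation:
Current: 10, moving DOWN
Serve below first (descending): [9, 7, 5, 3]
Then reverse, serve above (ascending): []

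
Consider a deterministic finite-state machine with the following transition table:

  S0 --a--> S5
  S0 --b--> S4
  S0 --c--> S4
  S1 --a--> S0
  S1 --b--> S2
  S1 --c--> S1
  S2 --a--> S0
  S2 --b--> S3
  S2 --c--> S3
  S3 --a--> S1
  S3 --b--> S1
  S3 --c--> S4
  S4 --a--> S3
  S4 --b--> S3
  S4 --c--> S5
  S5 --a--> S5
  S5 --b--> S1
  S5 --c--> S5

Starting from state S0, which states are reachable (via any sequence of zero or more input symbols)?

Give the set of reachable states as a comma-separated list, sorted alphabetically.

Answer: S0, S1, S2, S3, S4, S5

Derivation:
BFS from S0:
  visit S0: S0--a-->S5 (new), S0--b-->S4 (new), S0--c-->S4 (seen)
  visit S5: S5--a-->S5 (seen), S5--b-->S1 (new), S5--c-->S5 (seen)
  visit S4: S4--a-->S3 (new), S4--b-->S3 (seen), S4--c-->S5 (seen)
  visit S1: S1--a-->S0 (seen), S1--b-->S2 (new), S1--c-->S1 (seen)
  visit S3: S3--a-->S1 (seen), S3--b-->S1 (seen), S3--c-->S4 (seen)
  visit S2: S2--a-->S0 (seen), S2--b-->S3 (seen), S2--c-->S3 (seen)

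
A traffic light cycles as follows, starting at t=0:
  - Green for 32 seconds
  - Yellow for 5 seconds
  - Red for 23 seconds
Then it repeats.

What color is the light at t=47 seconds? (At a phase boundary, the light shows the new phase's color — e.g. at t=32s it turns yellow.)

Answer: red

Derivation:
Cycle length = 32 + 5 + 23 = 60s
t = 47, phase_t = 47 mod 60 = 47
47 >= 37 → RED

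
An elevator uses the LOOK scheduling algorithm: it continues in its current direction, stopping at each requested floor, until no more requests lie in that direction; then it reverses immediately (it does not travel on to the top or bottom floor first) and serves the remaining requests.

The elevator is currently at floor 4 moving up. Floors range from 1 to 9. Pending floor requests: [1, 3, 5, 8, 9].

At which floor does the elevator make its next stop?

Answer: 5

Derivation:
Current floor: 4, direction: up
Requests above: [5, 8, 9]
Requests below: [1, 3]
Moving up and requests lie above → nearest above is min([5, 8, 9]) = 5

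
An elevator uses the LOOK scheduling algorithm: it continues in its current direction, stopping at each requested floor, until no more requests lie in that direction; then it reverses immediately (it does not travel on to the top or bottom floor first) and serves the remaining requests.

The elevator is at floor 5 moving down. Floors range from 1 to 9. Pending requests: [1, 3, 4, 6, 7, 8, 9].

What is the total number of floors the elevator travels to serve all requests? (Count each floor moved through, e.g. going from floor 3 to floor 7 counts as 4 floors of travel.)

Start at floor 5 moving down, LOOK stop order: [4, 3, 1, 6, 7, 8, 9]
  5 → 4: |4-5| = 1, total = 1
  4 → 3: |3-4| = 1, total = 2
  3 → 1: |1-3| = 2, total = 4
  1 → 6: |6-1| = 5, total = 9
  6 → 7: |7-6| = 1, total = 10
  7 → 8: |8-7| = 1, total = 11
  8 → 9: |9-8| = 1, total = 12

Answer: 12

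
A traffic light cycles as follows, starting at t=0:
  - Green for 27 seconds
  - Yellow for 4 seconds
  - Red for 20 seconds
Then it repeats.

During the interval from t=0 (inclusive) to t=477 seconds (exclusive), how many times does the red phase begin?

Answer: 9

Derivation:
Cycle = 27+4+20 = 51s
red phase starts at t = k*51 + 31 for k=0,1,2,...
Need k*51+31 < 477 → k < 8.745
k ∈ {0, ..., 8} → 9 starts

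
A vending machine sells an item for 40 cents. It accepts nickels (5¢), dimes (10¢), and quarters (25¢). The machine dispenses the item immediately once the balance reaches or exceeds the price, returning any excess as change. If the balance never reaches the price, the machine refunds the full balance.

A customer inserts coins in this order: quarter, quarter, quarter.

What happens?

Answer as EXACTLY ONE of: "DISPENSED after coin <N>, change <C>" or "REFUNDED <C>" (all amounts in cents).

Price: 40¢
Coin 1 (quarter, 25¢): balance = 25¢
Coin 2 (quarter, 25¢): balance = 50¢
  → balance >= price → DISPENSE, change = 50 - 40 = 10¢

Answer: DISPENSED after coin 2, change 10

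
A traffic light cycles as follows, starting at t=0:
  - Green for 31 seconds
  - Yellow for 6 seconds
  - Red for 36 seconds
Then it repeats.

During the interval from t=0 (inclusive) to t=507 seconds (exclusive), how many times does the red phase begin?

Answer: 7

Derivation:
Cycle = 31+6+36 = 73s
red phase starts at t = k*73 + 37 for k=0,1,2,...
Need k*73+37 < 507 → k < 6.438
k ∈ {0, ..., 6} → 7 starts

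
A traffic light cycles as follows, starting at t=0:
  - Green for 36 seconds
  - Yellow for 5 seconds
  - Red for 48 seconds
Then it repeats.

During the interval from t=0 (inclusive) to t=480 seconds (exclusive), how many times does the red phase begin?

Answer: 5

Derivation:
Cycle = 36+5+48 = 89s
red phase starts at t = k*89 + 41 for k=0,1,2,...
Need k*89+41 < 480 → k < 4.933
k ∈ {0, ..., 4} → 5 starts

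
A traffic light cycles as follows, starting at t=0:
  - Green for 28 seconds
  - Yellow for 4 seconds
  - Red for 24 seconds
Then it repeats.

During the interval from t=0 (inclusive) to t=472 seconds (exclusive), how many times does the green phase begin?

Answer: 9

Derivation:
Cycle = 28+4+24 = 56s
green phase starts at t = k*56 + 0 for k=0,1,2,...
Need k*56+0 < 472 → k < 8.429
k ∈ {0, ..., 8} → 9 starts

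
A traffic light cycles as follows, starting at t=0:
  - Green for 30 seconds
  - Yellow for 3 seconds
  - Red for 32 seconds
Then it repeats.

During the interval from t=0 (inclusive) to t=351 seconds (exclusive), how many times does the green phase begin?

Answer: 6

Derivation:
Cycle = 30+3+32 = 65s
green phase starts at t = k*65 + 0 for k=0,1,2,...
Need k*65+0 < 351 → k < 5.400
k ∈ {0, ..., 5} → 6 starts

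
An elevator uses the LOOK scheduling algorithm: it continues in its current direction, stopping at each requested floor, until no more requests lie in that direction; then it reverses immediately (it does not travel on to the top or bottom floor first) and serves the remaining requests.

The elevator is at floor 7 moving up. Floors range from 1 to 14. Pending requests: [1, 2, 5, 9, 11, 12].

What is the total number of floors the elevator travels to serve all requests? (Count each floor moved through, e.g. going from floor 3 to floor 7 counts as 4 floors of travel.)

Answer: 16

Derivation:
Start at floor 7 moving up, LOOK stop order: [9, 11, 12, 5, 2, 1]
  7 → 9: |9-7| = 2, total = 2
  9 → 11: |11-9| = 2, total = 4
  11 → 12: |12-11| = 1, total = 5
  12 → 5: |5-12| = 7, total = 12
  5 → 2: |2-5| = 3, total = 15
  2 → 1: |1-2| = 1, total = 16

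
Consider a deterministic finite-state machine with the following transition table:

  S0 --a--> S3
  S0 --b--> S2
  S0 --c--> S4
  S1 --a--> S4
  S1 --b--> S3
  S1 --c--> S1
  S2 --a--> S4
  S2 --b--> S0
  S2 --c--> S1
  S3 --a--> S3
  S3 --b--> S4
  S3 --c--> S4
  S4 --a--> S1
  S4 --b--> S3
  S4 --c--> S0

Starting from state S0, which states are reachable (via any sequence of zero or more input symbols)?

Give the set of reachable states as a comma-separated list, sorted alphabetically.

Answer: S0, S1, S2, S3, S4

Derivation:
BFS from S0:
  visit S0: S0--a-->S3 (new), S0--b-->S2 (new), S0--c-->S4 (new)
  visit S3: S3--a-->S3 (seen), S3--b-->S4 (seen), S3--c-->S4 (seen)
  visit S2: S2--a-->S4 (seen), S2--b-->S0 (seen), S2--c-->S1 (new)
  visit S4: S4--a-->S1 (seen), S4--b-->S3 (seen), S4--c-->S0 (seen)
  visit S1: S1--a-->S4 (seen), S1--b-->S3 (seen), S1--c-->S1 (seen)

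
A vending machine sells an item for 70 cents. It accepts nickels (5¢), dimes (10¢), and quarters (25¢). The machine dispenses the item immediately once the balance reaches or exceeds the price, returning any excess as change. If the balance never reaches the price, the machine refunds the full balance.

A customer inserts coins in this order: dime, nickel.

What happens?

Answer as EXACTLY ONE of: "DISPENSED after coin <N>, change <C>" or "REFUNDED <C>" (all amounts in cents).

Answer: REFUNDED 15

Derivation:
Price: 70¢
Coin 1 (dime, 10¢): balance = 10¢
Coin 2 (nickel, 5¢): balance = 15¢
All coins inserted, balance 15¢ < price 70¢ → REFUND 15¢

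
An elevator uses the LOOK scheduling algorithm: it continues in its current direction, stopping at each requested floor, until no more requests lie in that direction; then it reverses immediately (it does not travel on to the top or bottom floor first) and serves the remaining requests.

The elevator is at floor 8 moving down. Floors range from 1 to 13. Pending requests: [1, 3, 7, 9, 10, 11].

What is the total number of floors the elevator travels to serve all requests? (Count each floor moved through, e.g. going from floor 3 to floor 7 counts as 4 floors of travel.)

Start at floor 8 moving down, LOOK stop order: [7, 3, 1, 9, 10, 11]
  8 → 7: |7-8| = 1, total = 1
  7 → 3: |3-7| = 4, total = 5
  3 → 1: |1-3| = 2, total = 7
  1 → 9: |9-1| = 8, total = 15
  9 → 10: |10-9| = 1, total = 16
  10 → 11: |11-10| = 1, total = 17

Answer: 17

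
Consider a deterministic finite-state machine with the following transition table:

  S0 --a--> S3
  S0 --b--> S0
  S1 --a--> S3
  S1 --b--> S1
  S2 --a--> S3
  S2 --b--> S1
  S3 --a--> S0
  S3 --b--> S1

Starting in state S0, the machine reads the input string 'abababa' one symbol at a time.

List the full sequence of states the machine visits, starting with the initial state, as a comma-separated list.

Answer: S0, S3, S1, S3, S1, S3, S1, S3

Derivation:
Start: S0
  read 'a': S0 --a--> S3
  read 'b': S3 --b--> S1
  read 'a': S1 --a--> S3
  read 'b': S3 --b--> S1
  read 'a': S1 --a--> S3
  read 'b': S3 --b--> S1
  read 'a': S1 --a--> S3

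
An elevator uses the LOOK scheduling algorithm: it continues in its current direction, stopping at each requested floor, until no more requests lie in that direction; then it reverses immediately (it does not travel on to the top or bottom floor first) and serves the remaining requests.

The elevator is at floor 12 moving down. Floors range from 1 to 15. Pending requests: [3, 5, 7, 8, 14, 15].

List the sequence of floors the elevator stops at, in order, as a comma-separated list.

Answer: 8, 7, 5, 3, 14, 15

Derivation:
Current: 12, moving DOWN
Serve below first (descending): [8, 7, 5, 3]
Then reverse, serve above (ascending): [14, 15]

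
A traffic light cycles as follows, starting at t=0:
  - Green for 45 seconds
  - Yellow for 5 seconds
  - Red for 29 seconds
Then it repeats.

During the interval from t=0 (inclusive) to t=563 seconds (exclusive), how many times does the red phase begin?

Cycle = 45+5+29 = 79s
red phase starts at t = k*79 + 50 for k=0,1,2,...
Need k*79+50 < 563 → k < 6.494
k ∈ {0, ..., 6} → 7 starts

Answer: 7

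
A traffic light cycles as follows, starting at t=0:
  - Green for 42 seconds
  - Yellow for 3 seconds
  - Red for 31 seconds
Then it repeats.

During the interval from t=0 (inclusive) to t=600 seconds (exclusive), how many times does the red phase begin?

Cycle = 42+3+31 = 76s
red phase starts at t = k*76 + 45 for k=0,1,2,...
Need k*76+45 < 600 → k < 7.303
k ∈ {0, ..., 7} → 8 starts

Answer: 8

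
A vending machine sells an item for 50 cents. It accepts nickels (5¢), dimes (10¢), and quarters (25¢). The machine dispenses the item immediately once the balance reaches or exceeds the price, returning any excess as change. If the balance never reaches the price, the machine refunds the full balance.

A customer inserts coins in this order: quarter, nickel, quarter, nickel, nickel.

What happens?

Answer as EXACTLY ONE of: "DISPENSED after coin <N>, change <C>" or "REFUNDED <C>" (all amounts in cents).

Price: 50¢
Coin 1 (quarter, 25¢): balance = 25¢
Coin 2 (nickel, 5¢): balance = 30¢
Coin 3 (quarter, 25¢): balance = 55¢
  → balance >= price → DISPENSE, change = 55 - 50 = 5¢

Answer: DISPENSED after coin 3, change 5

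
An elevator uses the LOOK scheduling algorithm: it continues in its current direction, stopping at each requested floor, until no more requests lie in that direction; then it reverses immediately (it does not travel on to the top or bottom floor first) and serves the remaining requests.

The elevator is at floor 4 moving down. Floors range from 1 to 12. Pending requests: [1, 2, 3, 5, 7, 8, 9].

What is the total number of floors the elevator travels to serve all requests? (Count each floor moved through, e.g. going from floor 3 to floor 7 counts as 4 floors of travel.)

Answer: 11

Derivation:
Start at floor 4 moving down, LOOK stop order: [3, 2, 1, 5, 7, 8, 9]
  4 → 3: |3-4| = 1, total = 1
  3 → 2: |2-3| = 1, total = 2
  2 → 1: |1-2| = 1, total = 3
  1 → 5: |5-1| = 4, total = 7
  5 → 7: |7-5| = 2, total = 9
  7 → 8: |8-7| = 1, total = 10
  8 → 9: |9-8| = 1, total = 11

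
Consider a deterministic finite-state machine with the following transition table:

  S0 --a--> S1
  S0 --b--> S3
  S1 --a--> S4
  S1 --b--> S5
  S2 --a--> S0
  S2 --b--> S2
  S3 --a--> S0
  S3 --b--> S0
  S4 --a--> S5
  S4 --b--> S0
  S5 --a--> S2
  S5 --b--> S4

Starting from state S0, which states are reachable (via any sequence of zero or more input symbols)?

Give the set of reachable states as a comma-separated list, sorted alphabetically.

BFS from S0:
  visit S0: S0--a-->S1 (new), S0--b-->S3 (new)
  visit S1: S1--a-->S4 (new), S1--b-->S5 (new)
  visit S3: S3--a-->S0 (seen), S3--b-->S0 (seen)
  visit S4: S4--a-->S5 (seen), S4--b-->S0 (seen)
  visit S5: S5--a-->S2 (new), S5--b-->S4 (seen)
  visit S2: S2--a-->S0 (seen), S2--b-->S2 (seen)

Answer: S0, S1, S2, S3, S4, S5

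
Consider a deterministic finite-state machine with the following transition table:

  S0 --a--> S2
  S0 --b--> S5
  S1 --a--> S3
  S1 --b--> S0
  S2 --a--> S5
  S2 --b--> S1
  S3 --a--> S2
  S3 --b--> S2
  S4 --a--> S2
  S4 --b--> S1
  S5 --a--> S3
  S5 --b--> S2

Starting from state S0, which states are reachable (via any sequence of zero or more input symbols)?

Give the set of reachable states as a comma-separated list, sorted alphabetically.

BFS from S0:
  visit S0: S0--a-->S2 (new), S0--b-->S5 (new)
  visit S2: S2--a-->S5 (seen), S2--b-->S1 (new)
  visit S5: S5--a-->S3 (new), S5--b-->S2 (seen)
  visit S1: S1--a-->S3 (seen), S1--b-->S0 (seen)
  visit S3: S3--a-->S2 (seen), S3--b-->S2 (seen)

Answer: S0, S1, S2, S3, S5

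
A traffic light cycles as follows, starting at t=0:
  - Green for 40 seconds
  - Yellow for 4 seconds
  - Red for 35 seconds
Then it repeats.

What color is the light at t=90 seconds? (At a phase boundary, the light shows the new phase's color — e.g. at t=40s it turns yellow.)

Cycle length = 40 + 4 + 35 = 79s
t = 90, phase_t = 90 mod 79 = 11
11 < 40 (green end) → GREEN

Answer: green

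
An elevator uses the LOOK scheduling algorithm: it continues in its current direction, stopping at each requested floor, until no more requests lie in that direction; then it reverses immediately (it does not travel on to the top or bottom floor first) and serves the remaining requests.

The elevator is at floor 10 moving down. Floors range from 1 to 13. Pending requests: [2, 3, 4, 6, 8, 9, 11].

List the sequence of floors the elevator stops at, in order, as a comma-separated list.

Current: 10, moving DOWN
Serve below first (descending): [9, 8, 6, 4, 3, 2]
Then reverse, serve above (ascending): [11]

Answer: 9, 8, 6, 4, 3, 2, 11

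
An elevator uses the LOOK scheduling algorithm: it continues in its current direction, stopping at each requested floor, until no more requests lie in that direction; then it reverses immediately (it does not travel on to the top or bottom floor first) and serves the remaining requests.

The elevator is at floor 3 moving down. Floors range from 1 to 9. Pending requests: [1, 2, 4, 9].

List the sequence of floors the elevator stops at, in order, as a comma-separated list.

Current: 3, moving DOWN
Serve below first (descending): [2, 1]
Then reverse, serve above (ascending): [4, 9]

Answer: 2, 1, 4, 9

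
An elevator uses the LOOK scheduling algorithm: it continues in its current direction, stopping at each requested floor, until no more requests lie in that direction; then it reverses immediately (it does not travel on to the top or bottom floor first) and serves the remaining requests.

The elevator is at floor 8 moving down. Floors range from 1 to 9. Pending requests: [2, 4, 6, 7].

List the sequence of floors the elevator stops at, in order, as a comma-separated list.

Current: 8, moving DOWN
Serve below first (descending): [7, 6, 4, 2]
Then reverse, serve above (ascending): []

Answer: 7, 6, 4, 2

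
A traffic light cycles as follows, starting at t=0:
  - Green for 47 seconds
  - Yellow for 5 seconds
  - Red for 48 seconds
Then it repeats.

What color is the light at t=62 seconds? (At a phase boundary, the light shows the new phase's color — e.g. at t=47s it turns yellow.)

Cycle length = 47 + 5 + 48 = 100s
t = 62, phase_t = 62 mod 100 = 62
62 >= 52 → RED

Answer: red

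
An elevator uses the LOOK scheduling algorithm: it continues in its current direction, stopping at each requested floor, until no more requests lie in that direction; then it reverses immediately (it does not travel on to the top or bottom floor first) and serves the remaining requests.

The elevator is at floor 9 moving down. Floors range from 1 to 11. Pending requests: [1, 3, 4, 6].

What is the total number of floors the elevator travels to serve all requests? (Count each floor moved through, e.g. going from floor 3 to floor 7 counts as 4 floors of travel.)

Answer: 8

Derivation:
Start at floor 9 moving down, LOOK stop order: [6, 4, 3, 1]
  9 → 6: |6-9| = 3, total = 3
  6 → 4: |4-6| = 2, total = 5
  4 → 3: |3-4| = 1, total = 6
  3 → 1: |1-3| = 2, total = 8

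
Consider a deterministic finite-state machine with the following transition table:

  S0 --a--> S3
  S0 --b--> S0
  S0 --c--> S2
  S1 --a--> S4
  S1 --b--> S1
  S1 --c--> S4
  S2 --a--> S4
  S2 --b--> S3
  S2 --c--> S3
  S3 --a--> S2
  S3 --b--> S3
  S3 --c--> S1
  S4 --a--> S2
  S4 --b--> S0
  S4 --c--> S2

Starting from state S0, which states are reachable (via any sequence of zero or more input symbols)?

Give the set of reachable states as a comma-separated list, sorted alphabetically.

BFS from S0:
  visit S0: S0--a-->S3 (new), S0--b-->S0 (seen), S0--c-->S2 (new)
  visit S3: S3--a-->S2 (seen), S3--b-->S3 (seen), S3--c-->S1 (new)
  visit S2: S2--a-->S4 (new), S2--b-->S3 (seen), S2--c-->S3 (seen)
  visit S1: S1--a-->S4 (seen), S1--b-->S1 (seen), S1--c-->S4 (seen)
  visit S4: S4--a-->S2 (seen), S4--b-->S0 (seen), S4--c-->S2 (seen)

Answer: S0, S1, S2, S3, S4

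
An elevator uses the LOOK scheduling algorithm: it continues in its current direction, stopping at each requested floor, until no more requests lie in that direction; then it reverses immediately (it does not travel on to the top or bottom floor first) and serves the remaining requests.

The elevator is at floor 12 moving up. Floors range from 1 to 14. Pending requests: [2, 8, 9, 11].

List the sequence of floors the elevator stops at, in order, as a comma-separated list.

Current: 12, moving UP
Serve above first (ascending): []
Then reverse, serve below (descending): [11, 9, 8, 2]

Answer: 11, 9, 8, 2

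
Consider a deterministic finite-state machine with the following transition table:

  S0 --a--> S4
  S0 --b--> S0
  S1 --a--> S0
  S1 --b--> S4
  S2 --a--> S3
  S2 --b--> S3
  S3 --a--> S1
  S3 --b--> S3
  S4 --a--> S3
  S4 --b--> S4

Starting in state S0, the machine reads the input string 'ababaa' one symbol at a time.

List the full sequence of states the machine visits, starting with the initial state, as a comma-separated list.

Answer: S0, S4, S4, S3, S3, S1, S0

Derivation:
Start: S0
  read 'a': S0 --a--> S4
  read 'b': S4 --b--> S4
  read 'a': S4 --a--> S3
  read 'b': S3 --b--> S3
  read 'a': S3 --a--> S1
  read 'a': S1 --a--> S0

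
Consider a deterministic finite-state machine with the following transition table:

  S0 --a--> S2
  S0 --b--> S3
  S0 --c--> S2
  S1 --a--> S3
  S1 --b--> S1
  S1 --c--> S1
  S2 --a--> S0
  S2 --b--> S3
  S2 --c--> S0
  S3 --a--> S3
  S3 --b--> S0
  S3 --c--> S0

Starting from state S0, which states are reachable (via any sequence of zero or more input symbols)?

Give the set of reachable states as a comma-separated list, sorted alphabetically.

BFS from S0:
  visit S0: S0--a-->S2 (new), S0--b-->S3 (new), S0--c-->S2 (seen)
  visit S2: S2--a-->S0 (seen), S2--b-->S3 (seen), S2--c-->S0 (seen)
  visit S3: S3--a-->S3 (seen), S3--b-->S0 (seen), S3--c-->S0 (seen)

Answer: S0, S2, S3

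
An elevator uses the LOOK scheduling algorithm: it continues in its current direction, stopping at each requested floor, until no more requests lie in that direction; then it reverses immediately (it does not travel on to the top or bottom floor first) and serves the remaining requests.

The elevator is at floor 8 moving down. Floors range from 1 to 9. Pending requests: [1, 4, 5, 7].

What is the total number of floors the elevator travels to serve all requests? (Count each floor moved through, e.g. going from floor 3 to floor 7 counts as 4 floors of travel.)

Start at floor 8 moving down, LOOK stop order: [7, 5, 4, 1]
  8 → 7: |7-8| = 1, total = 1
  7 → 5: |5-7| = 2, total = 3
  5 → 4: |4-5| = 1, total = 4
  4 → 1: |1-4| = 3, total = 7

Answer: 7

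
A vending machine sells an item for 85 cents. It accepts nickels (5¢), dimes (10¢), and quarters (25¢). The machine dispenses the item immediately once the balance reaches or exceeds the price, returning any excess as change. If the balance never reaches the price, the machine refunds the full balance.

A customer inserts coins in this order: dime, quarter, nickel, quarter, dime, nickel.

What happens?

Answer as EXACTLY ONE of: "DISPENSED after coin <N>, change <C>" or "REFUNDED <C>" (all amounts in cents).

Price: 85¢
Coin 1 (dime, 10¢): balance = 10¢
Coin 2 (quarter, 25¢): balance = 35¢
Coin 3 (nickel, 5¢): balance = 40¢
Coin 4 (quarter, 25¢): balance = 65¢
Coin 5 (dime, 10¢): balance = 75¢
Coin 6 (nickel, 5¢): balance = 80¢
All coins inserted, balance 80¢ < price 85¢ → REFUND 80¢

Answer: REFUNDED 80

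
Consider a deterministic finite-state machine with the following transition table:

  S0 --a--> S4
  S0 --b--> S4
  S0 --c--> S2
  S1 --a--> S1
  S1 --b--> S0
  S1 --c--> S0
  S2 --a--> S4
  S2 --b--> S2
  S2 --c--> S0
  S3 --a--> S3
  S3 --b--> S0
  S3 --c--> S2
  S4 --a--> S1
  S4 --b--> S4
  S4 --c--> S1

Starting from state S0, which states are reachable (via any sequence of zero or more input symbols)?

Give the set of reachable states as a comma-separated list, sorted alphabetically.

Answer: S0, S1, S2, S4

Derivation:
BFS from S0:
  visit S0: S0--a-->S4 (new), S0--b-->S4 (seen), S0--c-->S2 (new)
  visit S4: S4--a-->S1 (new), S4--b-->S4 (seen), S4--c-->S1 (seen)
  visit S2: S2--a-->S4 (seen), S2--b-->S2 (seen), S2--c-->S0 (seen)
  visit S1: S1--a-->S1 (seen), S1--b-->S0 (seen), S1--c-->S0 (seen)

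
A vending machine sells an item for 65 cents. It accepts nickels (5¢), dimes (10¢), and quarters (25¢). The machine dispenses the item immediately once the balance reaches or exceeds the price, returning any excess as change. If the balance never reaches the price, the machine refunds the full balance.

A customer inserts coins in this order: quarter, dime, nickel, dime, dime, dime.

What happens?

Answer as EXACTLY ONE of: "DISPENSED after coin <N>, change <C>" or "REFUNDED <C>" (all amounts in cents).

Answer: DISPENSED after coin 6, change 5

Derivation:
Price: 65¢
Coin 1 (quarter, 25¢): balance = 25¢
Coin 2 (dime, 10¢): balance = 35¢
Coin 3 (nickel, 5¢): balance = 40¢
Coin 4 (dime, 10¢): balance = 50¢
Coin 5 (dime, 10¢): balance = 60¢
Coin 6 (dime, 10¢): balance = 70¢
  → balance >= price → DISPENSE, change = 70 - 65 = 5¢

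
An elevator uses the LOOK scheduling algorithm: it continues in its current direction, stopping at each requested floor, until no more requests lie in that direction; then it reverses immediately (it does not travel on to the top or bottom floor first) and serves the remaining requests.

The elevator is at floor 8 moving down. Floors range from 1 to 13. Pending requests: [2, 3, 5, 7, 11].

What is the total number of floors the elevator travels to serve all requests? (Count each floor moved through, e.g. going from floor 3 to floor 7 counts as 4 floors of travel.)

Start at floor 8 moving down, LOOK stop order: [7, 5, 3, 2, 11]
  8 → 7: |7-8| = 1, total = 1
  7 → 5: |5-7| = 2, total = 3
  5 → 3: |3-5| = 2, total = 5
  3 → 2: |2-3| = 1, total = 6
  2 → 11: |11-2| = 9, total = 15

Answer: 15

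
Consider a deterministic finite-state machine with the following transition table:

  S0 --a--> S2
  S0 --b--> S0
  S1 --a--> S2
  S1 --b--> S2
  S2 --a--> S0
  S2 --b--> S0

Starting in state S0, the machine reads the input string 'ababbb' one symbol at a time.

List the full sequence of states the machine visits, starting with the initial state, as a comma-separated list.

Answer: S0, S2, S0, S2, S0, S0, S0

Derivation:
Start: S0
  read 'a': S0 --a--> S2
  read 'b': S2 --b--> S0
  read 'a': S0 --a--> S2
  read 'b': S2 --b--> S0
  read 'b': S0 --b--> S0
  read 'b': S0 --b--> S0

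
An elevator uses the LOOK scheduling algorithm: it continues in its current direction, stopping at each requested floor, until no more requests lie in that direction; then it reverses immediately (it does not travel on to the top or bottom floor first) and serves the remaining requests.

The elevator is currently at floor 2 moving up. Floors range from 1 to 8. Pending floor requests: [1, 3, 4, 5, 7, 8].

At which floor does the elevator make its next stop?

Answer: 3

Derivation:
Current floor: 2, direction: up
Requests above: [3, 4, 5, 7, 8]
Requests below: [1]
Moving up and requests lie above → nearest above is min([3, 4, 5, 7, 8]) = 3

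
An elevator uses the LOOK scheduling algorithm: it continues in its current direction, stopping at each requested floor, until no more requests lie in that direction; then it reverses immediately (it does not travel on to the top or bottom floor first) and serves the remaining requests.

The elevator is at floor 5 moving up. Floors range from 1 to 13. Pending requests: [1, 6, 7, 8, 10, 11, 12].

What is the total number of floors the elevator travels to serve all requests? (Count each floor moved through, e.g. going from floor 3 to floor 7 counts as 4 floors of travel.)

Answer: 18

Derivation:
Start at floor 5 moving up, LOOK stop order: [6, 7, 8, 10, 11, 12, 1]
  5 → 6: |6-5| = 1, total = 1
  6 → 7: |7-6| = 1, total = 2
  7 → 8: |8-7| = 1, total = 3
  8 → 10: |10-8| = 2, total = 5
  10 → 11: |11-10| = 1, total = 6
  11 → 12: |12-11| = 1, total = 7
  12 → 1: |1-12| = 11, total = 18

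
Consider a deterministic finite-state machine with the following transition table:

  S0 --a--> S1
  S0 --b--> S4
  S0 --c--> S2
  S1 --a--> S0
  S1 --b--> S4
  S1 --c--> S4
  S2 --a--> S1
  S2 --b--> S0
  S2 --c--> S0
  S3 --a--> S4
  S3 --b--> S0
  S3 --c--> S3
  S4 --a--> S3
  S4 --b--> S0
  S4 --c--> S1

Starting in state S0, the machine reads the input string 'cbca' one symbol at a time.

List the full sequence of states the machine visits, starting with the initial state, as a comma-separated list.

Answer: S0, S2, S0, S2, S1

Derivation:
Start: S0
  read 'c': S0 --c--> S2
  read 'b': S2 --b--> S0
  read 'c': S0 --c--> S2
  read 'a': S2 --a--> S1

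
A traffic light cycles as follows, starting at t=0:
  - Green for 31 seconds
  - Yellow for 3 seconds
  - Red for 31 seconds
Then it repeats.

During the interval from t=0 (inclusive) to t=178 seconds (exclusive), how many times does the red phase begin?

Answer: 3

Derivation:
Cycle = 31+3+31 = 65s
red phase starts at t = k*65 + 34 for k=0,1,2,...
Need k*65+34 < 178 → k < 2.215
k ∈ {0, ..., 2} → 3 starts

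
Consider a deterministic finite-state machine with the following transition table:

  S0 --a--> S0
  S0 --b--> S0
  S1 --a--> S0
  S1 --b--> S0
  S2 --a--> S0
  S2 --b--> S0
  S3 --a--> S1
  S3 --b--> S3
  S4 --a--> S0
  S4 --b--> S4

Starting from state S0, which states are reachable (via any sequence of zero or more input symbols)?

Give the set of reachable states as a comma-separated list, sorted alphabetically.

BFS from S0:
  visit S0: S0--a-->S0 (seen), S0--b-->S0 (seen)

Answer: S0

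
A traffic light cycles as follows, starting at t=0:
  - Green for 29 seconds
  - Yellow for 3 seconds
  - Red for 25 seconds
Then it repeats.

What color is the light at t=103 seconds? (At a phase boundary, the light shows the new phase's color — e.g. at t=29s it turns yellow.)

Answer: red

Derivation:
Cycle length = 29 + 3 + 25 = 57s
t = 103, phase_t = 103 mod 57 = 46
46 >= 32 → RED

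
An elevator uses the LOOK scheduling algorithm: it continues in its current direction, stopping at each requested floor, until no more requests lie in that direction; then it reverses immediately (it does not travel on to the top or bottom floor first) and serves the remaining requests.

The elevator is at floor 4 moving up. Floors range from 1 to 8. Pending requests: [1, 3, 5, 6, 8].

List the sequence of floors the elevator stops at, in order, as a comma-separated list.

Current: 4, moving UP
Serve above first (ascending): [5, 6, 8]
Then reverse, serve below (descending): [3, 1]

Answer: 5, 6, 8, 3, 1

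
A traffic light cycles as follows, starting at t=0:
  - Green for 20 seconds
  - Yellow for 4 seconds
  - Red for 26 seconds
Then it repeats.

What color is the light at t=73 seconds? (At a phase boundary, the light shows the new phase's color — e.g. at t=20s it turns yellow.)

Answer: yellow

Derivation:
Cycle length = 20 + 4 + 26 = 50s
t = 73, phase_t = 73 mod 50 = 23
20 <= 23 < 24 (yellow end) → YELLOW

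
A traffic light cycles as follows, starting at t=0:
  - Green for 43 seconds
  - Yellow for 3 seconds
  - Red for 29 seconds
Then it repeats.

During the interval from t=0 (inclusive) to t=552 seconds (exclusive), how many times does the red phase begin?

Cycle = 43+3+29 = 75s
red phase starts at t = k*75 + 46 for k=0,1,2,...
Need k*75+46 < 552 → k < 6.747
k ∈ {0, ..., 6} → 7 starts

Answer: 7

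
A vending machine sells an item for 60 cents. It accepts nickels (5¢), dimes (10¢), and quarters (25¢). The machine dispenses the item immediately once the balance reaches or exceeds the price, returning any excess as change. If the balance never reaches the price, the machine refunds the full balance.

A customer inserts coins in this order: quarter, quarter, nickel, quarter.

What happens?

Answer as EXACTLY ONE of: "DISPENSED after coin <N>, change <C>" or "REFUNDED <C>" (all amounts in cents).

Answer: DISPENSED after coin 4, change 20

Derivation:
Price: 60¢
Coin 1 (quarter, 25¢): balance = 25¢
Coin 2 (quarter, 25¢): balance = 50¢
Coin 3 (nickel, 5¢): balance = 55¢
Coin 4 (quarter, 25¢): balance = 80¢
  → balance >= price → DISPENSE, change = 80 - 60 = 20¢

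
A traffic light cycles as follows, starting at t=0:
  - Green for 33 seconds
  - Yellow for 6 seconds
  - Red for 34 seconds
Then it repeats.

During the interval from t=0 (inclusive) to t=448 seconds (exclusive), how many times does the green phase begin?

Answer: 7

Derivation:
Cycle = 33+6+34 = 73s
green phase starts at t = k*73 + 0 for k=0,1,2,...
Need k*73+0 < 448 → k < 6.137
k ∈ {0, ..., 6} → 7 starts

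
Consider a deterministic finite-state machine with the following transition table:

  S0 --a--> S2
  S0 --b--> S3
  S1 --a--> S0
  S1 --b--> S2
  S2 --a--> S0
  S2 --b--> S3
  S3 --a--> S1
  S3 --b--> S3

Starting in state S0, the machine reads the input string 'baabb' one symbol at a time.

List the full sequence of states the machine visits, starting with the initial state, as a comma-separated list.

Answer: S0, S3, S1, S0, S3, S3

Derivation:
Start: S0
  read 'b': S0 --b--> S3
  read 'a': S3 --a--> S1
  read 'a': S1 --a--> S0
  read 'b': S0 --b--> S3
  read 'b': S3 --b--> S3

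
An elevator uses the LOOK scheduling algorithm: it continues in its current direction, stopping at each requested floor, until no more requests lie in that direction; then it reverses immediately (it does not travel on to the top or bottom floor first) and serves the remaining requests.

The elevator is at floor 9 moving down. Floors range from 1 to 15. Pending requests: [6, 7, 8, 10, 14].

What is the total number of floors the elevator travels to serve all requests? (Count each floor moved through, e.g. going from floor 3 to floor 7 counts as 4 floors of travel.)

Answer: 11

Derivation:
Start at floor 9 moving down, LOOK stop order: [8, 7, 6, 10, 14]
  9 → 8: |8-9| = 1, total = 1
  8 → 7: |7-8| = 1, total = 2
  7 → 6: |6-7| = 1, total = 3
  6 → 10: |10-6| = 4, total = 7
  10 → 14: |14-10| = 4, total = 11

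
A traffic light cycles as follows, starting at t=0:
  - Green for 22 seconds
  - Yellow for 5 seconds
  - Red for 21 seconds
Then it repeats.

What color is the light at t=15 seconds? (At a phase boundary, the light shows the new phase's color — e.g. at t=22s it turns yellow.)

Answer: green

Derivation:
Cycle length = 22 + 5 + 21 = 48s
t = 15, phase_t = 15 mod 48 = 15
15 < 22 (green end) → GREEN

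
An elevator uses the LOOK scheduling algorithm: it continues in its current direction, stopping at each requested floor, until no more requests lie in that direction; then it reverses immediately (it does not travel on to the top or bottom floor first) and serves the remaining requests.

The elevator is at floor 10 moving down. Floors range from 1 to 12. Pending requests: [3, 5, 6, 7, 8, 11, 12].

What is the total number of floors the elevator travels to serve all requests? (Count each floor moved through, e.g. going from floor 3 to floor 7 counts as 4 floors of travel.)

Answer: 16

Derivation:
Start at floor 10 moving down, LOOK stop order: [8, 7, 6, 5, 3, 11, 12]
  10 → 8: |8-10| = 2, total = 2
  8 → 7: |7-8| = 1, total = 3
  7 → 6: |6-7| = 1, total = 4
  6 → 5: |5-6| = 1, total = 5
  5 → 3: |3-5| = 2, total = 7
  3 → 11: |11-3| = 8, total = 15
  11 → 12: |12-11| = 1, total = 16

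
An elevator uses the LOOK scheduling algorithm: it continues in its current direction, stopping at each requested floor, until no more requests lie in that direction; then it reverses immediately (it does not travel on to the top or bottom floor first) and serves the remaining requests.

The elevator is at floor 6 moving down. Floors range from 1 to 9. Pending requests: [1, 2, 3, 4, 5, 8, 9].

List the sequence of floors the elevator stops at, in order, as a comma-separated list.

Current: 6, moving DOWN
Serve below first (descending): [5, 4, 3, 2, 1]
Then reverse, serve above (ascending): [8, 9]

Answer: 5, 4, 3, 2, 1, 8, 9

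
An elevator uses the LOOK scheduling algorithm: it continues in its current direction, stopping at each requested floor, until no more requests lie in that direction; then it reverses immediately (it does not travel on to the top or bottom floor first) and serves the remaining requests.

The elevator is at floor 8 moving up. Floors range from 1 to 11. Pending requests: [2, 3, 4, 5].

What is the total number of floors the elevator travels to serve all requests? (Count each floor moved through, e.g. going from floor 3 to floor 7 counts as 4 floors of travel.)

Start at floor 8 moving up, LOOK stop order: [5, 4, 3, 2]
  8 → 5: |5-8| = 3, total = 3
  5 → 4: |4-5| = 1, total = 4
  4 → 3: |3-4| = 1, total = 5
  3 → 2: |2-3| = 1, total = 6

Answer: 6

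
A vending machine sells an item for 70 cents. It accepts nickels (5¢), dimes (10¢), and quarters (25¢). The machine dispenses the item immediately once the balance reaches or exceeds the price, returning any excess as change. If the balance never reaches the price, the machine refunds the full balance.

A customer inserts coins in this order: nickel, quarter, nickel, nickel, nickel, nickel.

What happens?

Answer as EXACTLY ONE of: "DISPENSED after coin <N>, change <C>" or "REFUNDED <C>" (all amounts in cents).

Price: 70¢
Coin 1 (nickel, 5¢): balance = 5¢
Coin 2 (quarter, 25¢): balance = 30¢
Coin 3 (nickel, 5¢): balance = 35¢
Coin 4 (nickel, 5¢): balance = 40¢
Coin 5 (nickel, 5¢): balance = 45¢
Coin 6 (nickel, 5¢): balance = 50¢
All coins inserted, balance 50¢ < price 70¢ → REFUND 50¢

Answer: REFUNDED 50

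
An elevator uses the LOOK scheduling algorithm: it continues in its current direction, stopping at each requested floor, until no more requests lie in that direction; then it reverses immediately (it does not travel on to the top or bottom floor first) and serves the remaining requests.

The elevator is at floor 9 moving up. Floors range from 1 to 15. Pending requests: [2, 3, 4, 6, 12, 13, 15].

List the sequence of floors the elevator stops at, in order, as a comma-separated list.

Answer: 12, 13, 15, 6, 4, 3, 2

Derivation:
Current: 9, moving UP
Serve above first (ascending): [12, 13, 15]
Then reverse, serve below (descending): [6, 4, 3, 2]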